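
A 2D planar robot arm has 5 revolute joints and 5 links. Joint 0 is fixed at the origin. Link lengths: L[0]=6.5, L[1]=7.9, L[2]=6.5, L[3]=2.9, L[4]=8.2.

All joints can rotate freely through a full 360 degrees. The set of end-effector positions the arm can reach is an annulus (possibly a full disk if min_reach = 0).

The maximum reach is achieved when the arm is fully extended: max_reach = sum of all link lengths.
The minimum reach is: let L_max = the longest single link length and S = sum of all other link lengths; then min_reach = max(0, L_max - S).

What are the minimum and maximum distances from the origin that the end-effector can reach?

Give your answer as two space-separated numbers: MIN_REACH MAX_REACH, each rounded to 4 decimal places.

Link lengths: [6.5, 7.9, 6.5, 2.9, 8.2]
max_reach = 6.5 + 7.9 + 6.5 + 2.9 + 8.2 = 32
L_max = max([6.5, 7.9, 6.5, 2.9, 8.2]) = 8.2
S (sum of others) = 32 - 8.2 = 23.8
min_reach = max(0, 8.2 - 23.8) = max(0, -15.6) = 0

Answer: 0.0000 32.0000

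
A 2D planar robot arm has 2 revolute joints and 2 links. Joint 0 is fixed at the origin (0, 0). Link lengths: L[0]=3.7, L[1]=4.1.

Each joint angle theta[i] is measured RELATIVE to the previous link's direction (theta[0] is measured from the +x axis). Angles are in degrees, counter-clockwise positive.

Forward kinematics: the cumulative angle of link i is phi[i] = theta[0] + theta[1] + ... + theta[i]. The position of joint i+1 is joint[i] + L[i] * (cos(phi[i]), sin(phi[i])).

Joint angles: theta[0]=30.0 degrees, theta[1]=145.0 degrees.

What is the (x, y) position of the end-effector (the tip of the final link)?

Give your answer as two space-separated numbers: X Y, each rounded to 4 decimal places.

joint[0] = (0.0000, 0.0000)  (base)
link 0: phi[0] = 30 = 30 deg
  cos(30 deg) = 0.8660, sin(30 deg) = 0.5000
  joint[1] = (0.0000, 0.0000) + 3.7 * (0.8660, 0.5000) = (0.0000 + 3.2043, 0.0000 + 1.8500) = (3.2043, 1.8500)
link 1: phi[1] = 30 + 145 = 175 deg
  cos(175 deg) = -0.9962, sin(175 deg) = 0.0872
  joint[2] = (3.2043, 1.8500) + 4.1 * (-0.9962, 0.0872) = (3.2043 + -4.0844, 1.8500 + 0.3573) = (-0.8801, 2.2073)
End effector: (-0.8801, 2.2073)

Answer: -0.8801 2.2073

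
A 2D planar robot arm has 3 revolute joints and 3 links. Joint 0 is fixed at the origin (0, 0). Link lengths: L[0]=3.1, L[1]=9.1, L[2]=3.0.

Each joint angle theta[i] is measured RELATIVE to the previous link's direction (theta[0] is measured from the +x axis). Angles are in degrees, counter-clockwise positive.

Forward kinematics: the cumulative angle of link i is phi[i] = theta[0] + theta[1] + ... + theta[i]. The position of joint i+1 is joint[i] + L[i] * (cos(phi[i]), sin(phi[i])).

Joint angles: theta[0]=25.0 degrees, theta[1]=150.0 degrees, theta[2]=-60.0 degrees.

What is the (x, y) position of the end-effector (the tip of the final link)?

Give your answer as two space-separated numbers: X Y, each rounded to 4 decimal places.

joint[0] = (0.0000, 0.0000)  (base)
link 0: phi[0] = 25 = 25 deg
  cos(25 deg) = 0.9063, sin(25 deg) = 0.4226
  joint[1] = (0.0000, 0.0000) + 3.1 * (0.9063, 0.4226) = (0.0000 + 2.8096, 0.0000 + 1.3101) = (2.8096, 1.3101)
link 1: phi[1] = 25 + 150 = 175 deg
  cos(175 deg) = -0.9962, sin(175 deg) = 0.0872
  joint[2] = (2.8096, 1.3101) + 9.1 * (-0.9962, 0.0872) = (2.8096 + -9.0654, 1.3101 + 0.7931) = (-6.2558, 2.1032)
link 2: phi[2] = 25 + 150 + -60 = 115 deg
  cos(115 deg) = -0.4226, sin(115 deg) = 0.9063
  joint[3] = (-6.2558, 2.1032) + 3 * (-0.4226, 0.9063) = (-6.2558 + -1.2679, 2.1032 + 2.7189) = (-7.5237, 4.8222)
End effector: (-7.5237, 4.8222)

Answer: -7.5237 4.8222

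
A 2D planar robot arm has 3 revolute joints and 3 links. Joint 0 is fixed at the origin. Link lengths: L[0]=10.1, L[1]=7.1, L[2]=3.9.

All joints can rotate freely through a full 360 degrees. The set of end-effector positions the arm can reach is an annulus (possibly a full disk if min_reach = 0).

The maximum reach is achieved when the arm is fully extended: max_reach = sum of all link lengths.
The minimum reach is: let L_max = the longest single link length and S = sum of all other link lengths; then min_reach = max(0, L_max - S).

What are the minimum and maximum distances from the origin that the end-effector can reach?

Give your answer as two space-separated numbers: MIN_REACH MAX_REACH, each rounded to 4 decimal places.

Answer: 0.0000 21.1000

Derivation:
Link lengths: [10.1, 7.1, 3.9]
max_reach = 10.1 + 7.1 + 3.9 = 21.1
L_max = max([10.1, 7.1, 3.9]) = 10.1
S (sum of others) = 21.1 - 10.1 = 11
min_reach = max(0, 10.1 - 11) = max(0, -0.9) = 0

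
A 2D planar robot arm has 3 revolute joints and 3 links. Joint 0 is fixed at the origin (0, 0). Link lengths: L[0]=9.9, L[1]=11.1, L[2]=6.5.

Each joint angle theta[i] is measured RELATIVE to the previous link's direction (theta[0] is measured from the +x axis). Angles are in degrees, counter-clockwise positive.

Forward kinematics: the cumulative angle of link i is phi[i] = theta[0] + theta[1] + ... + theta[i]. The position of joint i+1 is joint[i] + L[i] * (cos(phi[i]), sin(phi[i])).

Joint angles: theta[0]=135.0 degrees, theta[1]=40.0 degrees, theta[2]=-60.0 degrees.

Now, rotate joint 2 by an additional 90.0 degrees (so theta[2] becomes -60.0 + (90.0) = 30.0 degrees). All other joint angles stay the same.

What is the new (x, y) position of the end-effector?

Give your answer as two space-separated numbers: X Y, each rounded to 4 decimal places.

joint[0] = (0.0000, 0.0000)  (base)
link 0: phi[0] = 135 = 135 deg
  cos(135 deg) = -0.7071, sin(135 deg) = 0.7071
  joint[1] = (0.0000, 0.0000) + 9.9 * (-0.7071, 0.7071) = (0.0000 + -7.0004, 0.0000 + 7.0004) = (-7.0004, 7.0004)
link 1: phi[1] = 135 + 40 = 175 deg
  cos(175 deg) = -0.9962, sin(175 deg) = 0.0872
  joint[2] = (-7.0004, 7.0004) + 11.1 * (-0.9962, 0.0872) = (-7.0004 + -11.0578, 7.0004 + 0.9674) = (-18.0581, 7.9678)
link 2: phi[2] = 135 + 40 + 30 = 205 deg
  cos(205 deg) = -0.9063, sin(205 deg) = -0.4226
  joint[3] = (-18.0581, 7.9678) + 6.5 * (-0.9063, -0.4226) = (-18.0581 + -5.8910, 7.9678 + -2.7470) = (-23.9491, 5.2208)
End effector: (-23.9491, 5.2208)

Answer: -23.9491 5.2208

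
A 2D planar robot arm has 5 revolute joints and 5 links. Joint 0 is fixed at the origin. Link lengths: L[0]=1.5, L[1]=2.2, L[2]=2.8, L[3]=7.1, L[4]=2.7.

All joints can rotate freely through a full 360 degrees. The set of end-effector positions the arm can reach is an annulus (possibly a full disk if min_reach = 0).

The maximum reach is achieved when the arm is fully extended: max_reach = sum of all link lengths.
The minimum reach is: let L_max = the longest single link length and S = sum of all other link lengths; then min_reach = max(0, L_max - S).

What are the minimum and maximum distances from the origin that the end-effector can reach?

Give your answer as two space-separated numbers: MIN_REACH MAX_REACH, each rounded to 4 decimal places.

Answer: 0.0000 16.3000

Derivation:
Link lengths: [1.5, 2.2, 2.8, 7.1, 2.7]
max_reach = 1.5 + 2.2 + 2.8 + 7.1 + 2.7 = 16.3
L_max = max([1.5, 2.2, 2.8, 7.1, 2.7]) = 7.1
S (sum of others) = 16.3 - 7.1 = 9.2
min_reach = max(0, 7.1 - 9.2) = max(0, -2.1) = 0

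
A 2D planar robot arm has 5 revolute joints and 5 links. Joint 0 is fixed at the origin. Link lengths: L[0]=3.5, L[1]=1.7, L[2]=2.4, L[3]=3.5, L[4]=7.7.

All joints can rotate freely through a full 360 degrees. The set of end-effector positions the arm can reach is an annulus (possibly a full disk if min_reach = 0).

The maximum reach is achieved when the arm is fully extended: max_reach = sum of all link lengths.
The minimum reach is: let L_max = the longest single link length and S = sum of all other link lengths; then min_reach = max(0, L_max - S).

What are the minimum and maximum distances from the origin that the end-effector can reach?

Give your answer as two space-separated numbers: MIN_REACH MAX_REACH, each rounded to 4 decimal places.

Link lengths: [3.5, 1.7, 2.4, 3.5, 7.7]
max_reach = 3.5 + 1.7 + 2.4 + 3.5 + 7.7 = 18.8
L_max = max([3.5, 1.7, 2.4, 3.5, 7.7]) = 7.7
S (sum of others) = 18.8 - 7.7 = 11.1
min_reach = max(0, 7.7 - 11.1) = max(0, -3.4) = 0

Answer: 0.0000 18.8000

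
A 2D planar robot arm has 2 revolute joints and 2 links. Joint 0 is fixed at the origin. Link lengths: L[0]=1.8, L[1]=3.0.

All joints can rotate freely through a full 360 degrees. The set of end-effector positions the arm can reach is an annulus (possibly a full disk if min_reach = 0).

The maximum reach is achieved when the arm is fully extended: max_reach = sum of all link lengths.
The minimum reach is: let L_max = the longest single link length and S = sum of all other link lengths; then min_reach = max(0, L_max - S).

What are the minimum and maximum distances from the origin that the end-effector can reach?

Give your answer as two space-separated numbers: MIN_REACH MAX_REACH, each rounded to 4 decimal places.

Answer: 1.2000 4.8000

Derivation:
Link lengths: [1.8, 3.0]
max_reach = 1.8 + 3 = 4.8
L_max = max([1.8, 3.0]) = 3
S (sum of others) = 4.8 - 3 = 1.8
min_reach = max(0, 3 - 1.8) = max(0, 1.2) = 1.2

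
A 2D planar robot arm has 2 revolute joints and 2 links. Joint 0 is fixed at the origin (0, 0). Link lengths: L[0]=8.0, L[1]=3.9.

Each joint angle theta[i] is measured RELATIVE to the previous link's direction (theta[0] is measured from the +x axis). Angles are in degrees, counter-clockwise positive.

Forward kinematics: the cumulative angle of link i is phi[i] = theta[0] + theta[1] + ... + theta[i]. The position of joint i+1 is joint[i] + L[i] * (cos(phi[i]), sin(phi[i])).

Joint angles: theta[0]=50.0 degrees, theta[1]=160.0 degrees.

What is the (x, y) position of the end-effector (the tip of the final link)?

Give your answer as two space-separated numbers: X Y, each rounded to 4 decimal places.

joint[0] = (0.0000, 0.0000)  (base)
link 0: phi[0] = 50 = 50 deg
  cos(50 deg) = 0.6428, sin(50 deg) = 0.7660
  joint[1] = (0.0000, 0.0000) + 8 * (0.6428, 0.7660) = (0.0000 + 5.1423, 0.0000 + 6.1284) = (5.1423, 6.1284)
link 1: phi[1] = 50 + 160 = 210 deg
  cos(210 deg) = -0.8660, sin(210 deg) = -0.5000
  joint[2] = (5.1423, 6.1284) + 3.9 * (-0.8660, -0.5000) = (5.1423 + -3.3775, 6.1284 + -1.9500) = (1.7648, 4.1784)
End effector: (1.7648, 4.1784)

Answer: 1.7648 4.1784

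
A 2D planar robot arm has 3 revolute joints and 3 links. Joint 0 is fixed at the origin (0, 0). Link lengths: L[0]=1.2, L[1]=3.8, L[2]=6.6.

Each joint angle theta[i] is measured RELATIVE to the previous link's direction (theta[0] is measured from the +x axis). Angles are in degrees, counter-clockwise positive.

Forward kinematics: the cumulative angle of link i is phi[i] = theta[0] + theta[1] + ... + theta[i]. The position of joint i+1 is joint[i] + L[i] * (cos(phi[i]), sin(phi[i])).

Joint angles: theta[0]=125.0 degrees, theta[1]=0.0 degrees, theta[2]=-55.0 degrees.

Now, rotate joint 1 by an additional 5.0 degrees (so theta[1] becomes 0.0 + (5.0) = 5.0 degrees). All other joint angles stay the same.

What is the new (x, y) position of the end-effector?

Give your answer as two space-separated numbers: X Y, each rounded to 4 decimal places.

Answer: -1.4227 10.2691

Derivation:
joint[0] = (0.0000, 0.0000)  (base)
link 0: phi[0] = 125 = 125 deg
  cos(125 deg) = -0.5736, sin(125 deg) = 0.8192
  joint[1] = (0.0000, 0.0000) + 1.2 * (-0.5736, 0.8192) = (0.0000 + -0.6883, 0.0000 + 0.9830) = (-0.6883, 0.9830)
link 1: phi[1] = 125 + 5 = 130 deg
  cos(130 deg) = -0.6428, sin(130 deg) = 0.7660
  joint[2] = (-0.6883, 0.9830) + 3.8 * (-0.6428, 0.7660) = (-0.6883 + -2.4426, 0.9830 + 2.9110) = (-3.1309, 3.8940)
link 2: phi[2] = 125 + 5 + -55 = 75 deg
  cos(75 deg) = 0.2588, sin(75 deg) = 0.9659
  joint[3] = (-3.1309, 3.8940) + 6.6 * (0.2588, 0.9659) = (-3.1309 + 1.7082, 3.8940 + 6.3751) = (-1.4227, 10.2691)
End effector: (-1.4227, 10.2691)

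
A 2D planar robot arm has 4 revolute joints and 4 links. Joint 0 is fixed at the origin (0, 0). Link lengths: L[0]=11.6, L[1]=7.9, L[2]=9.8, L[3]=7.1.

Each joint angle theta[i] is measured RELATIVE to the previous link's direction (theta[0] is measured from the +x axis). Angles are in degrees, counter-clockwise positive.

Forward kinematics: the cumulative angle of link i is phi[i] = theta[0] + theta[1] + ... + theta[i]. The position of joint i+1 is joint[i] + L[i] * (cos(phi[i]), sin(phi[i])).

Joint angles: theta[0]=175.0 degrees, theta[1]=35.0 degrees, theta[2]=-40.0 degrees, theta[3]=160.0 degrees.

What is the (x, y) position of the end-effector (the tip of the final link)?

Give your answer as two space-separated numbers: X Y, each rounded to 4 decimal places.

joint[0] = (0.0000, 0.0000)  (base)
link 0: phi[0] = 175 = 175 deg
  cos(175 deg) = -0.9962, sin(175 deg) = 0.0872
  joint[1] = (0.0000, 0.0000) + 11.6 * (-0.9962, 0.0872) = (0.0000 + -11.5559, 0.0000 + 1.0110) = (-11.5559, 1.0110)
link 1: phi[1] = 175 + 35 = 210 deg
  cos(210 deg) = -0.8660, sin(210 deg) = -0.5000
  joint[2] = (-11.5559, 1.0110) + 7.9 * (-0.8660, -0.5000) = (-11.5559 + -6.8416, 1.0110 + -3.9500) = (-18.3975, -2.9390)
link 2: phi[2] = 175 + 35 + -40 = 170 deg
  cos(170 deg) = -0.9848, sin(170 deg) = 0.1736
  joint[3] = (-18.3975, -2.9390) + 9.8 * (-0.9848, 0.1736) = (-18.3975 + -9.6511, -2.9390 + 1.7018) = (-28.0486, -1.2372)
link 3: phi[3] = 175 + 35 + -40 + 160 = 330 deg
  cos(330 deg) = 0.8660, sin(330 deg) = -0.5000
  joint[4] = (-28.0486, -1.2372) + 7.1 * (0.8660, -0.5000) = (-28.0486 + 6.1488, -1.2372 + -3.5500) = (-21.8998, -4.7872)
End effector: (-21.8998, -4.7872)

Answer: -21.8998 -4.7872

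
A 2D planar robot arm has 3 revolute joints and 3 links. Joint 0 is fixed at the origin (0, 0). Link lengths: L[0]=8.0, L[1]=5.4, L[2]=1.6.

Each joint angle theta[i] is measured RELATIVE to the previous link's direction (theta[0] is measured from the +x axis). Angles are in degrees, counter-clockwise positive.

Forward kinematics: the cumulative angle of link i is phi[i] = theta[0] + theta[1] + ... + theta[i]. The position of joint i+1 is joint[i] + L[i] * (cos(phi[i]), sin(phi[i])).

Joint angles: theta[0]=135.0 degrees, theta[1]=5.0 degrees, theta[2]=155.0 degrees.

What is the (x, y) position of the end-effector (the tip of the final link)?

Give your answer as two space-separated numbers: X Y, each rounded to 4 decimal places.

Answer: -9.1173 7.6778

Derivation:
joint[0] = (0.0000, 0.0000)  (base)
link 0: phi[0] = 135 = 135 deg
  cos(135 deg) = -0.7071, sin(135 deg) = 0.7071
  joint[1] = (0.0000, 0.0000) + 8 * (-0.7071, 0.7071) = (0.0000 + -5.6569, 0.0000 + 5.6569) = (-5.6569, 5.6569)
link 1: phi[1] = 135 + 5 = 140 deg
  cos(140 deg) = -0.7660, sin(140 deg) = 0.6428
  joint[2] = (-5.6569, 5.6569) + 5.4 * (-0.7660, 0.6428) = (-5.6569 + -4.1366, 5.6569 + 3.4711) = (-9.7935, 9.1279)
link 2: phi[2] = 135 + 5 + 155 = 295 deg
  cos(295 deg) = 0.4226, sin(295 deg) = -0.9063
  joint[3] = (-9.7935, 9.1279) + 1.6 * (0.4226, -0.9063) = (-9.7935 + 0.6762, 9.1279 + -1.4501) = (-9.1173, 7.6778)
End effector: (-9.1173, 7.6778)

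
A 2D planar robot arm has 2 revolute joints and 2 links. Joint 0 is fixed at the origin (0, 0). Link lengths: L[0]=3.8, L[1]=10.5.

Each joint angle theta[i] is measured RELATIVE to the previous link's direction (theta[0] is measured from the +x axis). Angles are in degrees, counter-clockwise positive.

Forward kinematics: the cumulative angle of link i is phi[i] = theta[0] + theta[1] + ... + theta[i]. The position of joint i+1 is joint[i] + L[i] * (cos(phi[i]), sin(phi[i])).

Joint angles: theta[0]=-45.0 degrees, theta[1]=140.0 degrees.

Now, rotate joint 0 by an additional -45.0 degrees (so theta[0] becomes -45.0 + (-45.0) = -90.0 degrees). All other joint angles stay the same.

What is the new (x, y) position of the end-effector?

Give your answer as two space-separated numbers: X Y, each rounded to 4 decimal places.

joint[0] = (0.0000, 0.0000)  (base)
link 0: phi[0] = -90 = -90 deg
  cos(-90 deg) = 0.0000, sin(-90 deg) = -1.0000
  joint[1] = (0.0000, 0.0000) + 3.8 * (0.0000, -1.0000) = (0.0000 + 0.0000, 0.0000 + -3.8000) = (0.0000, -3.8000)
link 1: phi[1] = -90 + 140 = 50 deg
  cos(50 deg) = 0.6428, sin(50 deg) = 0.7660
  joint[2] = (0.0000, -3.8000) + 10.5 * (0.6428, 0.7660) = (0.0000 + 6.7493, -3.8000 + 8.0435) = (6.7493, 4.2435)
End effector: (6.7493, 4.2435)

Answer: 6.7493 4.2435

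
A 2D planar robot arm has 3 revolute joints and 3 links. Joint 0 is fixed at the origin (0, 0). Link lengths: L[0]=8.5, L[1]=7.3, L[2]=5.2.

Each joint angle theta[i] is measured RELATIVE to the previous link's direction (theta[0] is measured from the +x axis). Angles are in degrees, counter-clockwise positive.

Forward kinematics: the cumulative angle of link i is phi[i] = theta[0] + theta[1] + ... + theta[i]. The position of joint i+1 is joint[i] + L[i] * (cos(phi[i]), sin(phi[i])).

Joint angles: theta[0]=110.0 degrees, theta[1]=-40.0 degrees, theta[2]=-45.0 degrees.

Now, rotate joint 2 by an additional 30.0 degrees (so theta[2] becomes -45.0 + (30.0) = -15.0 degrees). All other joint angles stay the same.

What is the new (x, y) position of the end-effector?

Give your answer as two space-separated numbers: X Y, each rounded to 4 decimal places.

Answer: 2.5722 19.1067

Derivation:
joint[0] = (0.0000, 0.0000)  (base)
link 0: phi[0] = 110 = 110 deg
  cos(110 deg) = -0.3420, sin(110 deg) = 0.9397
  joint[1] = (0.0000, 0.0000) + 8.5 * (-0.3420, 0.9397) = (0.0000 + -2.9072, 0.0000 + 7.9874) = (-2.9072, 7.9874)
link 1: phi[1] = 110 + -40 = 70 deg
  cos(70 deg) = 0.3420, sin(70 deg) = 0.9397
  joint[2] = (-2.9072, 7.9874) + 7.3 * (0.3420, 0.9397) = (-2.9072 + 2.4967, 7.9874 + 6.8598) = (-0.4104, 14.8471)
link 2: phi[2] = 110 + -40 + -15 = 55 deg
  cos(55 deg) = 0.5736, sin(55 deg) = 0.8192
  joint[3] = (-0.4104, 14.8471) + 5.2 * (0.5736, 0.8192) = (-0.4104 + 2.9826, 14.8471 + 4.2596) = (2.5722, 19.1067)
End effector: (2.5722, 19.1067)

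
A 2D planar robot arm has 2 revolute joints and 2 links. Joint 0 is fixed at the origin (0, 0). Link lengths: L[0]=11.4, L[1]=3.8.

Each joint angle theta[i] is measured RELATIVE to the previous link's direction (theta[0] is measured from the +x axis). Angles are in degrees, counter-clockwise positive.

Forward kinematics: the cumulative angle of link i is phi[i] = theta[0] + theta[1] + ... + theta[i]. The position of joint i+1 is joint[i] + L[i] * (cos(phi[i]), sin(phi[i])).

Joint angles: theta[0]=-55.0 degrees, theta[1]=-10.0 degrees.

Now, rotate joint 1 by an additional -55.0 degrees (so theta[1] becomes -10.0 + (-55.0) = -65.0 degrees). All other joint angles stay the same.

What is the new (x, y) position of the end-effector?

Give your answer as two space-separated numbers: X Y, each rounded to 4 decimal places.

Answer: 4.6388 -12.6292

Derivation:
joint[0] = (0.0000, 0.0000)  (base)
link 0: phi[0] = -55 = -55 deg
  cos(-55 deg) = 0.5736, sin(-55 deg) = -0.8192
  joint[1] = (0.0000, 0.0000) + 11.4 * (0.5736, -0.8192) = (0.0000 + 6.5388, 0.0000 + -9.3383) = (6.5388, -9.3383)
link 1: phi[1] = -55 + -65 = -120 deg
  cos(-120 deg) = -0.5000, sin(-120 deg) = -0.8660
  joint[2] = (6.5388, -9.3383) + 3.8 * (-0.5000, -0.8660) = (6.5388 + -1.9000, -9.3383 + -3.2909) = (4.6388, -12.6292)
End effector: (4.6388, -12.6292)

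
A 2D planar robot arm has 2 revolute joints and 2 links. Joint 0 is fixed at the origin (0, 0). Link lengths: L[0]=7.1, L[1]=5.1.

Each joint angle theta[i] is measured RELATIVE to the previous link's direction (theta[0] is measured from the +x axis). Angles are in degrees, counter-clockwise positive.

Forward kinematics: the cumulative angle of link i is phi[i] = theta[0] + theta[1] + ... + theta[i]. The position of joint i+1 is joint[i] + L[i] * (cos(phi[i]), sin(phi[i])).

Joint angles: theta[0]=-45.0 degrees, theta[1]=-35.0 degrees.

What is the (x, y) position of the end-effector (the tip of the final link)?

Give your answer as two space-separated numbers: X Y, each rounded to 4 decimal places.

Answer: 5.9061 -10.0430

Derivation:
joint[0] = (0.0000, 0.0000)  (base)
link 0: phi[0] = -45 = -45 deg
  cos(-45 deg) = 0.7071, sin(-45 deg) = -0.7071
  joint[1] = (0.0000, 0.0000) + 7.1 * (0.7071, -0.7071) = (0.0000 + 5.0205, 0.0000 + -5.0205) = (5.0205, -5.0205)
link 1: phi[1] = -45 + -35 = -80 deg
  cos(-80 deg) = 0.1736, sin(-80 deg) = -0.9848
  joint[2] = (5.0205, -5.0205) + 5.1 * (0.1736, -0.9848) = (5.0205 + 0.8856, -5.0205 + -5.0225) = (5.9061, -10.0430)
End effector: (5.9061, -10.0430)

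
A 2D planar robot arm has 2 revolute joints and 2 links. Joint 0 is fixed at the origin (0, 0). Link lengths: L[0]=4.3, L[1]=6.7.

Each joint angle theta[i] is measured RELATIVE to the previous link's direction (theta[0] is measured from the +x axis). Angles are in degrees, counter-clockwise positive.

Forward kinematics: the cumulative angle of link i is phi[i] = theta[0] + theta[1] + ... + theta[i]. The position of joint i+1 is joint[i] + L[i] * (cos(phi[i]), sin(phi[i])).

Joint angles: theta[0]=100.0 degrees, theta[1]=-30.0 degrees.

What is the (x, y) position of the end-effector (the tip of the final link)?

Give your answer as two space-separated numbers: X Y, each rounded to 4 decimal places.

joint[0] = (0.0000, 0.0000)  (base)
link 0: phi[0] = 100 = 100 deg
  cos(100 deg) = -0.1736, sin(100 deg) = 0.9848
  joint[1] = (0.0000, 0.0000) + 4.3 * (-0.1736, 0.9848) = (0.0000 + -0.7467, 0.0000 + 4.2347) = (-0.7467, 4.2347)
link 1: phi[1] = 100 + -30 = 70 deg
  cos(70 deg) = 0.3420, sin(70 deg) = 0.9397
  joint[2] = (-0.7467, 4.2347) + 6.7 * (0.3420, 0.9397) = (-0.7467 + 2.2915, 4.2347 + 6.2959) = (1.5448, 10.5306)
End effector: (1.5448, 10.5306)

Answer: 1.5448 10.5306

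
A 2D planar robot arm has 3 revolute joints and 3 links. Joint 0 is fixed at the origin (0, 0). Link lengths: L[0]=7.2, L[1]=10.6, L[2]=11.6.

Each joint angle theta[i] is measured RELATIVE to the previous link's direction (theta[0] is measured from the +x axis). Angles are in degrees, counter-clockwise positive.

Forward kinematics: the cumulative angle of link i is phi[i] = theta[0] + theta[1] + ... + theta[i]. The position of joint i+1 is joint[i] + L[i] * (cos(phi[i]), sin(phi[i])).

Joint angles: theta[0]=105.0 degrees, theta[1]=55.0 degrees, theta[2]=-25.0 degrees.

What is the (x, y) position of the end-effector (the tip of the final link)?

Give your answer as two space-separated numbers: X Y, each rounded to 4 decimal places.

joint[0] = (0.0000, 0.0000)  (base)
link 0: phi[0] = 105 = 105 deg
  cos(105 deg) = -0.2588, sin(105 deg) = 0.9659
  joint[1] = (0.0000, 0.0000) + 7.2 * (-0.2588, 0.9659) = (0.0000 + -1.8635, 0.0000 + 6.9547) = (-1.8635, 6.9547)
link 1: phi[1] = 105 + 55 = 160 deg
  cos(160 deg) = -0.9397, sin(160 deg) = 0.3420
  joint[2] = (-1.8635, 6.9547) + 10.6 * (-0.9397, 0.3420) = (-1.8635 + -9.9607, 6.9547 + 3.6254) = (-11.8242, 10.5801)
link 2: phi[2] = 105 + 55 + -25 = 135 deg
  cos(135 deg) = -0.7071, sin(135 deg) = 0.7071
  joint[3] = (-11.8242, 10.5801) + 11.6 * (-0.7071, 0.7071) = (-11.8242 + -8.2024, 10.5801 + 8.2024) = (-20.0267, 18.7825)
End effector: (-20.0267, 18.7825)

Answer: -20.0267 18.7825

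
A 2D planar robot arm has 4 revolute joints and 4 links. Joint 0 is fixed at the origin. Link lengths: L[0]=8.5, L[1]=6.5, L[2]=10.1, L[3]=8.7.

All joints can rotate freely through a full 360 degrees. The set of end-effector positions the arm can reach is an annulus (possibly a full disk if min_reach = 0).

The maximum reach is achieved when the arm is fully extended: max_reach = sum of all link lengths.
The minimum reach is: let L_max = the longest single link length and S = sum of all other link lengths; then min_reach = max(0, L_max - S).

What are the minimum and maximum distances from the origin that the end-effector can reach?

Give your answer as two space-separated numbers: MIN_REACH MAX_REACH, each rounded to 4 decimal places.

Link lengths: [8.5, 6.5, 10.1, 8.7]
max_reach = 8.5 + 6.5 + 10.1 + 8.7 = 33.8
L_max = max([8.5, 6.5, 10.1, 8.7]) = 10.1
S (sum of others) = 33.8 - 10.1 = 23.7
min_reach = max(0, 10.1 - 23.7) = max(0, -13.6) = 0

Answer: 0.0000 33.8000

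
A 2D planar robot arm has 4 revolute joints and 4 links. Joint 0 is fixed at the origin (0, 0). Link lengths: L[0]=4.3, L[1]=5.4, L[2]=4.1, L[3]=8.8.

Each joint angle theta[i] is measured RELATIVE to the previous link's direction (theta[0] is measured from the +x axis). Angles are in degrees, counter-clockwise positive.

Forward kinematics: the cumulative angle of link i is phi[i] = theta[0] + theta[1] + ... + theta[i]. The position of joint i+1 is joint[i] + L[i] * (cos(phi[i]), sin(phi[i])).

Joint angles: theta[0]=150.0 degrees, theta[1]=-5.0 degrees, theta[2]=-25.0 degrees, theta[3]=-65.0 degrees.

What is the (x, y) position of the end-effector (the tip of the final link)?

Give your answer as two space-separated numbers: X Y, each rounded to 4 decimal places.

Answer: -5.1499 16.0066

Derivation:
joint[0] = (0.0000, 0.0000)  (base)
link 0: phi[0] = 150 = 150 deg
  cos(150 deg) = -0.8660, sin(150 deg) = 0.5000
  joint[1] = (0.0000, 0.0000) + 4.3 * (-0.8660, 0.5000) = (0.0000 + -3.7239, 0.0000 + 2.1500) = (-3.7239, 2.1500)
link 1: phi[1] = 150 + -5 = 145 deg
  cos(145 deg) = -0.8192, sin(145 deg) = 0.5736
  joint[2] = (-3.7239, 2.1500) + 5.4 * (-0.8192, 0.5736) = (-3.7239 + -4.4234, 2.1500 + 3.0973) = (-8.1473, 5.2473)
link 2: phi[2] = 150 + -5 + -25 = 120 deg
  cos(120 deg) = -0.5000, sin(120 deg) = 0.8660
  joint[3] = (-8.1473, 5.2473) + 4.1 * (-0.5000, 0.8660) = (-8.1473 + -2.0500, 5.2473 + 3.5507) = (-10.1973, 8.7980)
link 3: phi[3] = 150 + -5 + -25 + -65 = 55 deg
  cos(55 deg) = 0.5736, sin(55 deg) = 0.8192
  joint[4] = (-10.1973, 8.7980) + 8.8 * (0.5736, 0.8192) = (-10.1973 + 5.0475, 8.7980 + 7.2085) = (-5.1499, 16.0066)
End effector: (-5.1499, 16.0066)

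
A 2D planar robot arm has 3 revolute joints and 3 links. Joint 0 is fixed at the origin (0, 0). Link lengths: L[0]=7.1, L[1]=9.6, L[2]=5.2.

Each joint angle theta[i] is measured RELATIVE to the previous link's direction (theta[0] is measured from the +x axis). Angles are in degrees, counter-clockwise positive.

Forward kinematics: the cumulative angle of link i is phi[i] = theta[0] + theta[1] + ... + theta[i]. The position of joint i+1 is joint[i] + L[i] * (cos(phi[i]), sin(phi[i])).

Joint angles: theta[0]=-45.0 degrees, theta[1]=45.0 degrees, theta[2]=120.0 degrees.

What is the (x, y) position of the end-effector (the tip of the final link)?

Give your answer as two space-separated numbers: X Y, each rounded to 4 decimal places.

joint[0] = (0.0000, 0.0000)  (base)
link 0: phi[0] = -45 = -45 deg
  cos(-45 deg) = 0.7071, sin(-45 deg) = -0.7071
  joint[1] = (0.0000, 0.0000) + 7.1 * (0.7071, -0.7071) = (0.0000 + 5.0205, 0.0000 + -5.0205) = (5.0205, -5.0205)
link 1: phi[1] = -45 + 45 = 0 deg
  cos(0 deg) = 1.0000, sin(0 deg) = 0.0000
  joint[2] = (5.0205, -5.0205) + 9.6 * (1.0000, 0.0000) = (5.0205 + 9.6000, -5.0205 + 0.0000) = (14.6205, -5.0205)
link 2: phi[2] = -45 + 45 + 120 = 120 deg
  cos(120 deg) = -0.5000, sin(120 deg) = 0.8660
  joint[3] = (14.6205, -5.0205) + 5.2 * (-0.5000, 0.8660) = (14.6205 + -2.6000, -5.0205 + 4.5033) = (12.0205, -0.5171)
End effector: (12.0205, -0.5171)

Answer: 12.0205 -0.5171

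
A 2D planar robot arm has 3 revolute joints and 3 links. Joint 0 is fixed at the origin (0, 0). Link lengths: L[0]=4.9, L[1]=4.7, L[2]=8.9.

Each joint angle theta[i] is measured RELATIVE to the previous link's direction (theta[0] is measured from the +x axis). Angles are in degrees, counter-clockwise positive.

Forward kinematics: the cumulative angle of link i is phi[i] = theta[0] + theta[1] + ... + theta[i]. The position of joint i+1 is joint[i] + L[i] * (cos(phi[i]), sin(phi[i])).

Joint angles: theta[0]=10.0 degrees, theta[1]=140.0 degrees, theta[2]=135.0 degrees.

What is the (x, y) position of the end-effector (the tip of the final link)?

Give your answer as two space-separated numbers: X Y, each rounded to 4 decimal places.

joint[0] = (0.0000, 0.0000)  (base)
link 0: phi[0] = 10 = 10 deg
  cos(10 deg) = 0.9848, sin(10 deg) = 0.1736
  joint[1] = (0.0000, 0.0000) + 4.9 * (0.9848, 0.1736) = (0.0000 + 4.8256, 0.0000 + 0.8509) = (4.8256, 0.8509)
link 1: phi[1] = 10 + 140 = 150 deg
  cos(150 deg) = -0.8660, sin(150 deg) = 0.5000
  joint[2] = (4.8256, 0.8509) + 4.7 * (-0.8660, 0.5000) = (4.8256 + -4.0703, 0.8509 + 2.3500) = (0.7552, 3.2009)
link 2: phi[2] = 10 + 140 + 135 = 285 deg
  cos(285 deg) = 0.2588, sin(285 deg) = -0.9659
  joint[3] = (0.7552, 3.2009) + 8.9 * (0.2588, -0.9659) = (0.7552 + 2.3035, 3.2009 + -8.5967) = (3.0587, -5.3959)
End effector: (3.0587, -5.3959)

Answer: 3.0587 -5.3959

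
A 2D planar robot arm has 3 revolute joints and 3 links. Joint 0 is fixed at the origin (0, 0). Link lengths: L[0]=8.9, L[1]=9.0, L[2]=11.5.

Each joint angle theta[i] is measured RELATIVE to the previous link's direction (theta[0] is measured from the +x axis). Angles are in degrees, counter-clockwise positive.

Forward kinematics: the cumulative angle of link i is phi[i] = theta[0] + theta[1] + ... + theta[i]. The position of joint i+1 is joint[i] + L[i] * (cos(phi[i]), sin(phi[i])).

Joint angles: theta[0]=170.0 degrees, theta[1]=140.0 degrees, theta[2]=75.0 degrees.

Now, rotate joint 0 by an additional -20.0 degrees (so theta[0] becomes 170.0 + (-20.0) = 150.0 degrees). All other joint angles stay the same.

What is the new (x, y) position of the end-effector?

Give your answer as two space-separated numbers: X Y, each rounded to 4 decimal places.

Answer: 6.8268 -3.0049

Derivation:
joint[0] = (0.0000, 0.0000)  (base)
link 0: phi[0] = 150 = 150 deg
  cos(150 deg) = -0.8660, sin(150 deg) = 0.5000
  joint[1] = (0.0000, 0.0000) + 8.9 * (-0.8660, 0.5000) = (0.0000 + -7.7076, 0.0000 + 4.4500) = (-7.7076, 4.4500)
link 1: phi[1] = 150 + 140 = 290 deg
  cos(290 deg) = 0.3420, sin(290 deg) = -0.9397
  joint[2] = (-7.7076, 4.4500) + 9 * (0.3420, -0.9397) = (-7.7076 + 3.0782, 4.4500 + -8.4572) = (-4.6294, -4.0072)
link 2: phi[2] = 150 + 140 + 75 = 365 deg
  cos(365 deg) = 0.9962, sin(365 deg) = 0.0872
  joint[3] = (-4.6294, -4.0072) + 11.5 * (0.9962, 0.0872) = (-4.6294 + 11.4562, -4.0072 + 1.0023) = (6.8268, -3.0049)
End effector: (6.8268, -3.0049)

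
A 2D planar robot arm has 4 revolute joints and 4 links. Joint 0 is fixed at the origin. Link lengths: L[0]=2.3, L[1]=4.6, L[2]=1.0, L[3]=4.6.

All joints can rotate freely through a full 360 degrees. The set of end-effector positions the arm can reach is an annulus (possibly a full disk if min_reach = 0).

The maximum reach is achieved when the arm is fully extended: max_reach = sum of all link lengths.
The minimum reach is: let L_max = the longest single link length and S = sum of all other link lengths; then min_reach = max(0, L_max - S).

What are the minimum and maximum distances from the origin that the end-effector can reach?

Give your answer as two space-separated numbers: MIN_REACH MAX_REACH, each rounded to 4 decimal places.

Link lengths: [2.3, 4.6, 1.0, 4.6]
max_reach = 2.3 + 4.6 + 1 + 4.6 = 12.5
L_max = max([2.3, 4.6, 1.0, 4.6]) = 4.6
S (sum of others) = 12.5 - 4.6 = 7.9
min_reach = max(0, 4.6 - 7.9) = max(0, -3.3) = 0

Answer: 0.0000 12.5000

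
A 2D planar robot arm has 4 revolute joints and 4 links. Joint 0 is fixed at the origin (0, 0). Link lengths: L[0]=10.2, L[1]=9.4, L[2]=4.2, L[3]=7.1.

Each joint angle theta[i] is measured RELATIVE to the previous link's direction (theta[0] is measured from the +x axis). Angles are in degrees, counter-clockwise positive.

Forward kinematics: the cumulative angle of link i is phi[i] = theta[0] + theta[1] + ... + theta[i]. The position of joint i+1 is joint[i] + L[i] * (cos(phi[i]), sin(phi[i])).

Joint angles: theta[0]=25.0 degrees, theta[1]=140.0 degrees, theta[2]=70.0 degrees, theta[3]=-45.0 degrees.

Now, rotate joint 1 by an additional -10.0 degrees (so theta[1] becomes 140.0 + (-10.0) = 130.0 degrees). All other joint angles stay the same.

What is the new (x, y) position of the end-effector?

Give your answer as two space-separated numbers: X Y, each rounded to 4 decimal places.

Answer: -9.3448 5.3135

Derivation:
joint[0] = (0.0000, 0.0000)  (base)
link 0: phi[0] = 25 = 25 deg
  cos(25 deg) = 0.9063, sin(25 deg) = 0.4226
  joint[1] = (0.0000, 0.0000) + 10.2 * (0.9063, 0.4226) = (0.0000 + 9.2443, 0.0000 + 4.3107) = (9.2443, 4.3107)
link 1: phi[1] = 25 + 130 = 155 deg
  cos(155 deg) = -0.9063, sin(155 deg) = 0.4226
  joint[2] = (9.2443, 4.3107) + 9.4 * (-0.9063, 0.4226) = (9.2443 + -8.5193, 4.3107 + 3.9726) = (0.7250, 8.2833)
link 2: phi[2] = 25 + 130 + 70 = 225 deg
  cos(225 deg) = -0.7071, sin(225 deg) = -0.7071
  joint[3] = (0.7250, 8.2833) + 4.2 * (-0.7071, -0.7071) = (0.7250 + -2.9698, 8.2833 + -2.9698) = (-2.2448, 5.3135)
link 3: phi[3] = 25 + 130 + 70 + -45 = 180 deg
  cos(180 deg) = -1.0000, sin(180 deg) = 0.0000
  joint[4] = (-2.2448, 5.3135) + 7.1 * (-1.0000, 0.0000) = (-2.2448 + -7.1000, 5.3135 + 0.0000) = (-9.3448, 5.3135)
End effector: (-9.3448, 5.3135)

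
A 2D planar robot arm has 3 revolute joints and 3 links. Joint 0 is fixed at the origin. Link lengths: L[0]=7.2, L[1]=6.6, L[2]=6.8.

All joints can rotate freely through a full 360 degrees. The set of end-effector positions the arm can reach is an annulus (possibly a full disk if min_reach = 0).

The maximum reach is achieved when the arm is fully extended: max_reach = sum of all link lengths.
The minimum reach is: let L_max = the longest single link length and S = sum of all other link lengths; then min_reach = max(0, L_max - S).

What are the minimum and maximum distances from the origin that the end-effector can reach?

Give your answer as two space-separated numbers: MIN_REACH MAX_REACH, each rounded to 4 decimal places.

Answer: 0.0000 20.6000

Derivation:
Link lengths: [7.2, 6.6, 6.8]
max_reach = 7.2 + 6.6 + 6.8 = 20.6
L_max = max([7.2, 6.6, 6.8]) = 7.2
S (sum of others) = 20.6 - 7.2 = 13.4
min_reach = max(0, 7.2 - 13.4) = max(0, -6.2) = 0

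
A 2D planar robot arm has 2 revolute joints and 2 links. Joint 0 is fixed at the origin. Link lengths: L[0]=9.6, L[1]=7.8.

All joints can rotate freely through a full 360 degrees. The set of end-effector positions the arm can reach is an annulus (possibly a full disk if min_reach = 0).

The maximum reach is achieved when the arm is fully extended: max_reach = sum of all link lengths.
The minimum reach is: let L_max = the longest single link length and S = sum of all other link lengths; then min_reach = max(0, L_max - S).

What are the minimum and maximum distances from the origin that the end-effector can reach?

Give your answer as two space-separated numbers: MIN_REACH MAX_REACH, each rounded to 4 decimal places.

Link lengths: [9.6, 7.8]
max_reach = 9.6 + 7.8 = 17.4
L_max = max([9.6, 7.8]) = 9.6
S (sum of others) = 17.4 - 9.6 = 7.8
min_reach = max(0, 9.6 - 7.8) = max(0, 1.8) = 1.8

Answer: 1.8000 17.4000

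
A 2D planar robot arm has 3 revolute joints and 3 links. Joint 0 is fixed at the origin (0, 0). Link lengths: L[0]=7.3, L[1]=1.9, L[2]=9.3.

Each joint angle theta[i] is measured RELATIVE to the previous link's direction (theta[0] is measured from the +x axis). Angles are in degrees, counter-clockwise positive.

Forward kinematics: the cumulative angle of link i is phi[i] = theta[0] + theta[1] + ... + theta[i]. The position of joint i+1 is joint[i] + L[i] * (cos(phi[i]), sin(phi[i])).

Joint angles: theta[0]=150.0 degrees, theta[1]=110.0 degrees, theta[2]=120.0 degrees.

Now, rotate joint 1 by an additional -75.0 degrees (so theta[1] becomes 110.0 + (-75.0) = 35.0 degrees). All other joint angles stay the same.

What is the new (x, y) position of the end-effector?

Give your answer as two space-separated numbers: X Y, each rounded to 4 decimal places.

Answer: -2.8805 -4.1337

Derivation:
joint[0] = (0.0000, 0.0000)  (base)
link 0: phi[0] = 150 = 150 deg
  cos(150 deg) = -0.8660, sin(150 deg) = 0.5000
  joint[1] = (0.0000, 0.0000) + 7.3 * (-0.8660, 0.5000) = (0.0000 + -6.3220, 0.0000 + 3.6500) = (-6.3220, 3.6500)
link 1: phi[1] = 150 + 35 = 185 deg
  cos(185 deg) = -0.9962, sin(185 deg) = -0.0872
  joint[2] = (-6.3220, 3.6500) + 1.9 * (-0.9962, -0.0872) = (-6.3220 + -1.8928, 3.6500 + -0.1656) = (-8.2148, 3.4844)
link 2: phi[2] = 150 + 35 + 120 = 305 deg
  cos(305 deg) = 0.5736, sin(305 deg) = -0.8192
  joint[3] = (-8.2148, 3.4844) + 9.3 * (0.5736, -0.8192) = (-8.2148 + 5.3343, 3.4844 + -7.6181) = (-2.8805, -4.1337)
End effector: (-2.8805, -4.1337)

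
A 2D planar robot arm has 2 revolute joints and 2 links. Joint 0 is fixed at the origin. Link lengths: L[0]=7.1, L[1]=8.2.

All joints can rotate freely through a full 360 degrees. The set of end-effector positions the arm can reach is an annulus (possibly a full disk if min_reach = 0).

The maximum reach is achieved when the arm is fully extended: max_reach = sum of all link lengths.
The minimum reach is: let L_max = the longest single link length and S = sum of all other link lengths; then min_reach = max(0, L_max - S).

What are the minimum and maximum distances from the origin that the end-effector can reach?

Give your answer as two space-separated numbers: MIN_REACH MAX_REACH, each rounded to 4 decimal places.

Answer: 1.1000 15.3000

Derivation:
Link lengths: [7.1, 8.2]
max_reach = 7.1 + 8.2 = 15.3
L_max = max([7.1, 8.2]) = 8.2
S (sum of others) = 15.3 - 8.2 = 7.1
min_reach = max(0, 8.2 - 7.1) = max(0, 1.1) = 1.1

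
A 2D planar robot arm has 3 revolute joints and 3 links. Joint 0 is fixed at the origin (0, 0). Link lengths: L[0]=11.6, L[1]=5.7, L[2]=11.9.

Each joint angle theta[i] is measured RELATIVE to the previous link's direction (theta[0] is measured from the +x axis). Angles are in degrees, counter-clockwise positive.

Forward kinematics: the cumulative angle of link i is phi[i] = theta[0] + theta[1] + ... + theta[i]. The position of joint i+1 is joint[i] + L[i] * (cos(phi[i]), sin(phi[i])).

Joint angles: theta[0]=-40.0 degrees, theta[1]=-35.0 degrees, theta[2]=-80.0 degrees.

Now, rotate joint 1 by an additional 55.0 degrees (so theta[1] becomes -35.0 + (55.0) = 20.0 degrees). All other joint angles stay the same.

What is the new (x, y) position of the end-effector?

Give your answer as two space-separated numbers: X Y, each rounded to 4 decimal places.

joint[0] = (0.0000, 0.0000)  (base)
link 0: phi[0] = -40 = -40 deg
  cos(-40 deg) = 0.7660, sin(-40 deg) = -0.6428
  joint[1] = (0.0000, 0.0000) + 11.6 * (0.7660, -0.6428) = (0.0000 + 8.8861, 0.0000 + -7.4563) = (8.8861, -7.4563)
link 1: phi[1] = -40 + 20 = -20 deg
  cos(-20 deg) = 0.9397, sin(-20 deg) = -0.3420
  joint[2] = (8.8861, -7.4563) + 5.7 * (0.9397, -0.3420) = (8.8861 + 5.3562, -7.4563 + -1.9495) = (14.2424, -9.4059)
link 2: phi[2] = -40 + 20 + -80 = -100 deg
  cos(-100 deg) = -0.1736, sin(-100 deg) = -0.9848
  joint[3] = (14.2424, -9.4059) + 11.9 * (-0.1736, -0.9848) = (14.2424 + -2.0664, -9.4059 + -11.7192) = (12.1760, -21.1251)
End effector: (12.1760, -21.1251)

Answer: 12.1760 -21.1251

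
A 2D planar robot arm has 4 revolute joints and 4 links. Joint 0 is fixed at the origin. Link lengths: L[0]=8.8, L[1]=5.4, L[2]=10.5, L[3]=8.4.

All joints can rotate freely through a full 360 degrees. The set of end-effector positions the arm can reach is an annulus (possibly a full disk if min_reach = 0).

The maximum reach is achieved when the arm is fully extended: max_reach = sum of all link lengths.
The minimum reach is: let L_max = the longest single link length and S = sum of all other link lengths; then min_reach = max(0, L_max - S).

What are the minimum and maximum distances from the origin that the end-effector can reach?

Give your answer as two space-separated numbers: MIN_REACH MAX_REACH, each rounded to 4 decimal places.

Link lengths: [8.8, 5.4, 10.5, 8.4]
max_reach = 8.8 + 5.4 + 10.5 + 8.4 = 33.1
L_max = max([8.8, 5.4, 10.5, 8.4]) = 10.5
S (sum of others) = 33.1 - 10.5 = 22.6
min_reach = max(0, 10.5 - 22.6) = max(0, -12.1) = 0

Answer: 0.0000 33.1000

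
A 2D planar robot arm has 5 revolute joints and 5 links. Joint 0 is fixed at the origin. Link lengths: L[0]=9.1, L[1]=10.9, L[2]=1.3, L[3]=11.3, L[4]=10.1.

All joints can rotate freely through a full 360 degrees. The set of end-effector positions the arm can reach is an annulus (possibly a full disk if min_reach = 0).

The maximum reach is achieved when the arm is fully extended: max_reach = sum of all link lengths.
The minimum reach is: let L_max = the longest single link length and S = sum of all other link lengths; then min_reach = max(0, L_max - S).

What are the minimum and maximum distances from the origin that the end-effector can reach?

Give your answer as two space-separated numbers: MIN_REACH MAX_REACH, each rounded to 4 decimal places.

Answer: 0.0000 42.7000

Derivation:
Link lengths: [9.1, 10.9, 1.3, 11.3, 10.1]
max_reach = 9.1 + 10.9 + 1.3 + 11.3 + 10.1 = 42.7
L_max = max([9.1, 10.9, 1.3, 11.3, 10.1]) = 11.3
S (sum of others) = 42.7 - 11.3 = 31.4
min_reach = max(0, 11.3 - 31.4) = max(0, -20.1) = 0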